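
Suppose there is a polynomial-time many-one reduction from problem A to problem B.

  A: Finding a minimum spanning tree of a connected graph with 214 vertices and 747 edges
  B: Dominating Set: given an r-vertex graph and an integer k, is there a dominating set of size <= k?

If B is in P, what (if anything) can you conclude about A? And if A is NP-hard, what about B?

A poly-time reduction A <=_p B means any A-instance can be transformed to a B-instance in poly time.
If B is in P: compose the reduction with B's poly-time algorithm to solve A in poly time, so A is in P.
If A is NP-hard: every NP problem reduces to A, which reduces to B; composing reductions, every NP problem reduces to B, so B is NP-hard.
(Here in fact A is P and B is NP-complete.)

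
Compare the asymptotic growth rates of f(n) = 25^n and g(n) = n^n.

g(n) = n^n grows faster: n^n / 25^n = (n/25)^n -> infinity once n > 25.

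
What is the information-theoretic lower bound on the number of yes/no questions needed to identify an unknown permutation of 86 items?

There are 86! = 24227095383672732381765523203441259715284870552429381750838764496720162249742450276789464634901319465571660595200000000000000000000 permutations. Each yes/no question gives at most 1 bit, so at least ceil(log_2(24227095383672732381765523203441259715284870552429381750838764496720162249742450276789464634901319465571660595200000000000000000000)) = 434 questions are needed.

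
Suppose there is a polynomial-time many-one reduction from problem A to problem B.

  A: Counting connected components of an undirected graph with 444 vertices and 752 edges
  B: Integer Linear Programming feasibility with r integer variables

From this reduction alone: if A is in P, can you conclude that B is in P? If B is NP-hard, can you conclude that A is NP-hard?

A poly-time reduction A <=_p B transfers tractability DOWN (B easy => A easy) and hardness UP (A hard => B hard), not the reverse.
From A in P, the reduction alone does NOT give B in P: any problem in P trivially reduces to SAT, yet SAT is not known to be in P.
From B NP-hard, the reduction alone does NOT give A NP-hard: again, easy problems reduce to hard ones.
(Here in fact A is P and B is NP-complete.)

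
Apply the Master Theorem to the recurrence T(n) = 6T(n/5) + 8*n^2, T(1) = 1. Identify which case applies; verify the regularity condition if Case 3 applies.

a=6, b=5, f(n)=8*n^2.
log_5(6) = 1.113 < 2.
f(n) = Omega(n^(1.113+epsilon)) for some epsilon > 0, so Case 3 is the candidate.
Regularity: a*f(n/b) = 6*8*(n/5)^2 = (6/25)*8*n^2 <= c*f(n) with c = 6/25 < 1. Satisfied.
Case 3: T(n) = Theta(n^2).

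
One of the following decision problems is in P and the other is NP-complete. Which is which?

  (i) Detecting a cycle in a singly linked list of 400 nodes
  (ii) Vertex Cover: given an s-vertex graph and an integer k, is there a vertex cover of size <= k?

(i) is P: Floyd's tortoise-and-hare runs in O(n) time, O(1) space.
(ii) is NP-complete: one of Karp's 21 NP-complete problems (with k part of the input; for any fixed constant k it is in P).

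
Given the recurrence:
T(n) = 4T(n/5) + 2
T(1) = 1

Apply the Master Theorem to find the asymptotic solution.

a=4, b=5, f(n)=2. log_5(4) = 0.8614. Case 1 of Master Theorem: T(n) = O(n^0.8614).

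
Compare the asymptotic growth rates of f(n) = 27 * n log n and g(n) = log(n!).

f(n) = 27 * n log n and g(n) = log(n!) are Theta of each other: Stirling: log(n!) = n log n - n + O(log n) = Theta(n log n); the constant 27 doesn't change the Theta class.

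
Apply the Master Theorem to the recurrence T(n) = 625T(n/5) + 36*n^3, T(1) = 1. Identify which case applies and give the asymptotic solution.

a=625, b=5, f(n)=36*n^3.
log_5(625) = 4 > 3.
Since f(n) = O(n^3) is polynomially smaller than n^4, Case 1 applies.
T(n) = Theta(n^4).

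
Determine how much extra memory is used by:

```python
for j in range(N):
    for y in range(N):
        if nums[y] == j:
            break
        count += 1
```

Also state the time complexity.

Space complexity: O(1).
Only a constant amount of auxiliary storage is used; nothing grows with n.
Time complexity: O(n^2).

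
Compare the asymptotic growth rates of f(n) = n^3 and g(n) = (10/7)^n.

g(n) = (10/7)^n grows faster: (10/7)^n is exponential with base 10/7 > 1, dominating every polynomial.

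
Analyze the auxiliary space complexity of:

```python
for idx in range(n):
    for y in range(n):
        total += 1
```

Space complexity: O(1).
Only a constant amount of auxiliary storage is used; nothing grows with n.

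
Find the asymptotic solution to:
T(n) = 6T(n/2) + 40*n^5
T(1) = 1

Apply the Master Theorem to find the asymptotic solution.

a=6, b=2, f(n)=40*n^5. log_2(6) = 2.585 < 5. Case 3: T(n) = O(n^5).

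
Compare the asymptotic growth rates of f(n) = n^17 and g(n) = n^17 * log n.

g(n) = n^17 * log n grows faster: extra log n factor -> infinity.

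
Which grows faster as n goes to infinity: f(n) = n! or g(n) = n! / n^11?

f(n) = n! grows faster: the ratio n!/(n!/n^11) = n^11 -> infinity.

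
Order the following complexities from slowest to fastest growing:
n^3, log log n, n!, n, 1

Ordered by growth rate: 1 < log log n < n < n^3 < n!.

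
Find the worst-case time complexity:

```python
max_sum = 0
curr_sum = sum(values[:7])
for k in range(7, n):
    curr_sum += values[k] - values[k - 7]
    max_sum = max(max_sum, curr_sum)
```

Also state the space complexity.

Time complexity: O(n).
Space complexity: O(1).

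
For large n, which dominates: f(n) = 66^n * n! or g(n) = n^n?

f(n) = 66^n * n! grows faster: by Stirling n! ~ sqrt(2 pi n)(n/e)^n, so 66^n n! / n^n ~ (66/e)^n sqrt(2 pi n) -> infinity since 66/e > 1.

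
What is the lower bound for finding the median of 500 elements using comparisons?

To find the median of 500 elements, every element must be compared at least once, so the lower bound is Omega(n). The BFPRT algorithm achieves O(n), making this tight.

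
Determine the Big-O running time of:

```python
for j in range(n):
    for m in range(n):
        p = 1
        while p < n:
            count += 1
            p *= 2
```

Time complexity: O(n^2 log n).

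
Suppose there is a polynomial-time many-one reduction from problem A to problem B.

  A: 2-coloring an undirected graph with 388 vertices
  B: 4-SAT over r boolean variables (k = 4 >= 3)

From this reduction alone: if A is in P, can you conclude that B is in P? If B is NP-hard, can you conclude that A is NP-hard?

A poly-time reduction A <=_p B transfers tractability DOWN (B easy => A easy) and hardness UP (A hard => B hard), not the reverse.
From A in P, the reduction alone does NOT give B in P: any problem in P trivially reduces to SAT, yet SAT is not known to be in P.
From B NP-hard, the reduction alone does NOT give A NP-hard: again, easy problems reduce to hard ones.
(Here in fact A is P and B is NP-complete.)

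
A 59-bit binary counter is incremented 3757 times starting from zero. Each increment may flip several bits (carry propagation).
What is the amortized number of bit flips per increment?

Bit i flips on every 2^i-th increment, so over 3757 increments bit i flips floor(3757/2^i) times. Summing over i: total flips < 2 * 3757. Amortized: < 2 = O(1) per increment.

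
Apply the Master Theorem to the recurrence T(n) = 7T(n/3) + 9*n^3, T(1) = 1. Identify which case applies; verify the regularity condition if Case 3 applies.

a=7, b=3, f(n)=9*n^3.
log_3(7) = 1.771 < 3.
f(n) = Omega(n^(1.771+epsilon)) for some epsilon > 0, so Case 3 is the candidate.
Regularity: a*f(n/b) = 7*9*(n/3)^3 = (7/27)*9*n^3 <= c*f(n) with c = 7/27 < 1. Satisfied.
Case 3: T(n) = Theta(n^3).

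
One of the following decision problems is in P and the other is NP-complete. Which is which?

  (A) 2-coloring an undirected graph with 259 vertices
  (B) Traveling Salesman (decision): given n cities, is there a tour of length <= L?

(A) is P: 2-coloring is bipartiteness testing via BFS, O(V+E).
(B) is NP-complete: reduces from Hamiltonian Cycle.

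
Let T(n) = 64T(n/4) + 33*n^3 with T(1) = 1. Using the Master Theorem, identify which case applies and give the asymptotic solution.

a=64, b=4, f(n)=33*n^3.
log_4(64) = 3, so n^(log_b(a)) = n^3.
f(n) = Theta(n^3), so Case 2 applies.
T(n) = Theta(n^3 log n).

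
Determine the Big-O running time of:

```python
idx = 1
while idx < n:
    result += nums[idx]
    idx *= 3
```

Time complexity: O(log n).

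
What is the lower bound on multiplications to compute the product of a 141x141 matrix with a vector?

A 141x141 matrix-vector product has 141 inner products of length 141. Output depends on all 141^2 = 19881 matrix entries. At least 19881 multiplications needed.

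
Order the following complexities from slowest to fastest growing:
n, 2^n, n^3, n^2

Ordered by growth rate: n < n^2 < n^3 < 2^n.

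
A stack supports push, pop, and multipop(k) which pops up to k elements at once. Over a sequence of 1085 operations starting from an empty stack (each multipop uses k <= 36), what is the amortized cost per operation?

Each element is pushed exactly once and popped at most once (whether by pop or as part of a multipop). So the total number of individual pops over the whole sequence is at most the number of pushes, which is at most 1085. Total work <= 2 * 1085, hence O(1) amortized per operation.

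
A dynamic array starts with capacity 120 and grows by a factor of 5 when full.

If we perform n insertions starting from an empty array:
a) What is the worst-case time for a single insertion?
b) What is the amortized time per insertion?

(a) Worst-case single insertion: O(n) -- when the array is full at capacity c, the resize copies all c elements, and c can be Theta(n).
(b) Resizes happen at sizes 120, 600, 3000, ... Total copy cost for n insertions: 120 + 600 + ... = O(n) (geometric series with ratio 1/5). Amortized cost per insertion: O(n)/n = O(1).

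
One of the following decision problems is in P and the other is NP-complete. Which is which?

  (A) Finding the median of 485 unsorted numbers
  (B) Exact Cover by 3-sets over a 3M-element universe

(A) is P: linear-time selection (median-of-medians) runs in O(n).
(B) is NP-complete: one of Karp's 21 NP-complete problems.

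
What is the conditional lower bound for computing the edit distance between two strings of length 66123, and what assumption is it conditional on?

Under SETH (the Strong Exponential Time Hypothesis), edit distance on length-66123 strings cannot be computed in O(n^(2-epsilon)) time for any epsilon > 0 (Backurs-Indyk). The reduction is from CNF-SAT via the orthogonal vectors problem.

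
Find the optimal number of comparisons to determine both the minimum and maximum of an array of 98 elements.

Naive approach: 194 comparisons (97 for max + 97 for min).
Optimal: Compare elements in pairs first (floor(n/2) = 49 comparisons), then find max among winners and min among losers (48 comparisons each).
Total: ceil(3n/2) - 2 = 145 comparisons. An adversary argument shows this is also a lower bound.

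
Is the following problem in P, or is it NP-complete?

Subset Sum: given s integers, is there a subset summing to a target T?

This problem is NP-complete: one of Karp's 21 NP-complete problems.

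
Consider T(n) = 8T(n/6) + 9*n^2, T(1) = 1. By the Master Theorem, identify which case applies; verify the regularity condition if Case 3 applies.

a=8, b=6, f(n)=9*n^2.
log_6(8) = 1.161 < 2.
f(n) = Omega(n^(1.161+epsilon)) for some epsilon > 0, so Case 3 is the candidate.
Regularity: a*f(n/b) = 8*9*(n/6)^2 = (8/36)*9*n^2 <= c*f(n) with c = 8/36 < 1. Satisfied.
Case 3: T(n) = Theta(n^2).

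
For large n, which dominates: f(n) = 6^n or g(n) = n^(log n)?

f(n) = 6^n grows faster: take logs: log(n^(log n)) = (log n)^2, log(6^n) = n log 6; n dominates (log n)^2.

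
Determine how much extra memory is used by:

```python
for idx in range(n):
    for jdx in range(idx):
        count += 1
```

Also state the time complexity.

Space complexity: O(1).
Only a constant amount of auxiliary storage is used; nothing grows with n.
Time complexity: O(n^2).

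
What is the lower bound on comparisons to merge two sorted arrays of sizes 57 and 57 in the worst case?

Adversary: with |57 - 57| <= 1 the inputs can be fully interleaved so that every adjacent pair in the merged output comes from different arrays. Then each of the 113 adjacent pairs must be directly compared, or the algorithm cannot determine their relative order. Standard merge meets this bound.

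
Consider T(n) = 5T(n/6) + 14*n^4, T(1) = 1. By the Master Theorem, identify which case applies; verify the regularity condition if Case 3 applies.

a=5, b=6, f(n)=14*n^4.
log_6(5) = 0.8982 < 4.
f(n) = Omega(n^(0.8982+epsilon)) for some epsilon > 0, so Case 3 is the candidate.
Regularity: a*f(n/b) = 5*14*(n/6)^4 = (5/1296)*14*n^4 <= c*f(n) with c = 5/1296 < 1. Satisfied.
Case 3: T(n) = Theta(n^4).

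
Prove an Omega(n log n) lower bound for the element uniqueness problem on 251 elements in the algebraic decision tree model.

In the algebraic decision tree model, element uniqueness on 251 elements is equivalent to determining which cell of an arrangement of C(251,2) = 31375 hyperplanes x_i = x_j contains the input point. Ben-Or's theorem shows this requires Omega(n log n).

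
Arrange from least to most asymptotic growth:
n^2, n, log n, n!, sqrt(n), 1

Ordered by growth rate: 1 < log n < sqrt(n) < n < n^2 < n!.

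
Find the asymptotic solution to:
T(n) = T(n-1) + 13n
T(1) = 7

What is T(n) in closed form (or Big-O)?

Unrolling: T(n) = 7 + 13*(2 + 3 + ... + n) = 7 + 13*(n(n+1)/2 - 1) = O(n^2).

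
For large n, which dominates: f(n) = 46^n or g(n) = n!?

g(n) = n! grows faster: n!/46^n -> infinity by Stirling.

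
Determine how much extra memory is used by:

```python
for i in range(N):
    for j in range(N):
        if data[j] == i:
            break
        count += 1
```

Space complexity: O(1).
Only a constant amount of auxiliary storage is used; nothing grows with n.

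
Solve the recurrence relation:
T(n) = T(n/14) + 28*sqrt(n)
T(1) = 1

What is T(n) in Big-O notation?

Each level contributes sqrt(n/14^k). Geometric series with ratio 1/sqrt(14) < 1 sums to O(sqrt(n)).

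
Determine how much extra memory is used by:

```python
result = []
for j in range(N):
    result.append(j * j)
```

Space complexity: O(n).
Auxiliary storage grows linearly with the input size n in the worst case.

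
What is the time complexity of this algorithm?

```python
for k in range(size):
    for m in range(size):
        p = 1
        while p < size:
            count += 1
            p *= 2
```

Time complexity: O(n^2 log n).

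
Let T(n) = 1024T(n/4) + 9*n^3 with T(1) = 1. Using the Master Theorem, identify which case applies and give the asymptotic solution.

a=1024, b=4, f(n)=9*n^3.
log_4(1024) = 5 > 3.
Since f(n) = O(n^3) is polynomially smaller than n^5, Case 1 applies.
T(n) = Theta(n^5).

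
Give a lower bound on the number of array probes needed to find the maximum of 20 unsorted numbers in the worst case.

Adversary: any unprobed cell could hold a value larger than everything seen so far. If fewer than 20 cells are probed, the adversary places the max in an unprobed cell. So all 20 cells must be examined; together with 20-1 comparisons this is tight.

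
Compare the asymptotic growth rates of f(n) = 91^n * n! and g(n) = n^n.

f(n) = 91^n * n! grows faster: by Stirling n! ~ sqrt(2 pi n)(n/e)^n, so 91^n n! / n^n ~ (91/e)^n sqrt(2 pi n) -> infinity since 91/e > 1.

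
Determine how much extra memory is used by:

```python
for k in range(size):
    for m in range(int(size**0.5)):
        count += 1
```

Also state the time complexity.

Space complexity: O(1).
Only a constant amount of auxiliary storage is used; nothing grows with n.
Time complexity: O(n * sqrt(n)).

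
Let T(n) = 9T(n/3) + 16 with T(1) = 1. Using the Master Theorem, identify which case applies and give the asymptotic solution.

a=9, b=3, f(n)=16.
log_3(9) = 2 > 0.
Since f(n) = O(n^0) is polynomially smaller than n^2, Case 1 applies.
T(n) = Theta(n^2).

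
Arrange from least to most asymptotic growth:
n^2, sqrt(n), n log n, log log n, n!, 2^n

Ordered by growth rate: log log n < sqrt(n) < n log n < n^2 < 2^n < n!.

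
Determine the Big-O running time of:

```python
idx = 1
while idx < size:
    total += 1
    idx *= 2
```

Time complexity: O(log n).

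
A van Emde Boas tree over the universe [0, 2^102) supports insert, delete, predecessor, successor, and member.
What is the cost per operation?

vEB recursively partitions [0, 5070602400912917605986812821504) into sqrt(u) clusters of size sqrt(u). Each operation recurses into either one cluster or the summary, never both: T(u) = T(sqrt(u)) + O(1) => T(u) = O(log log u) = O(log 102). This is worst-case, not just amortized.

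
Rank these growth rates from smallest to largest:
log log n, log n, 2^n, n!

Ordered by growth rate: log log n < log n < 2^n < n!.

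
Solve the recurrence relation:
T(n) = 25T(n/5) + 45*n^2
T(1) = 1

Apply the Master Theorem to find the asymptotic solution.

a=25, b=5, f(n)=45*n^2. log_5(25) = 2. Case 2: T(n) = O(n^2 log n).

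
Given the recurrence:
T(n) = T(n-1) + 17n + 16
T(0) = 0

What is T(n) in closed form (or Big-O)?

Dominant term in sum is 17*sum(i, i=1..n) = 17*n*(n+1)/2 = O(n^2).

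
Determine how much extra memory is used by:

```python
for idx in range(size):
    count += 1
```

Space complexity: O(1).
Only a constant amount of auxiliary storage is used; nothing grows with n.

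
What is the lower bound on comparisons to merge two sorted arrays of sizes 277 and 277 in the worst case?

Adversary: with |277 - 277| <= 1 the inputs can be fully interleaved so that every adjacent pair in the merged output comes from different arrays. Then each of the 553 adjacent pairs must be directly compared, or the algorithm cannot determine their relative order. Standard merge meets this bound.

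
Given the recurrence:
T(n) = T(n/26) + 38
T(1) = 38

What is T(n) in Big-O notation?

Each step divides n by 26 and adds 38. After log_26(n) steps, T(n) = O(log n).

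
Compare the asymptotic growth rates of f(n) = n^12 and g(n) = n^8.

f(n) = n^12 grows faster: n^12/n^8 = n^4 -> infinity.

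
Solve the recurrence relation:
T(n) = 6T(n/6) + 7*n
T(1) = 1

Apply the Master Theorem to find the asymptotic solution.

a=6, b=6, f(n)=7*n. log_6(6) = 1. Case 2: T(n) = O(n log n).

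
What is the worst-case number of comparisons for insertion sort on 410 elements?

Insertion sort on reverse-sorted input: 1 + 2 + ... + (410-1) = 83845 comparisons.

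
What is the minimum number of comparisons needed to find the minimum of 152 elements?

Finding the minimum requires 151 comparisons, identical reasoning to finding the maximum. Each comparison eliminates one candidate.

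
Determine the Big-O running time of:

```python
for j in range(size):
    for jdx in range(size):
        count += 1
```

Time complexity: O(n^2).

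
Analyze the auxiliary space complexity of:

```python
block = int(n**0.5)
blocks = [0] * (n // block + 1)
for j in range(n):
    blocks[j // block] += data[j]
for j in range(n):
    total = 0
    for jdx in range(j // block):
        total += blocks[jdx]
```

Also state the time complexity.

Space complexity: O(sqrt(n)).
Storage scales with sqrt(n).
Time complexity: O(n * sqrt(n)).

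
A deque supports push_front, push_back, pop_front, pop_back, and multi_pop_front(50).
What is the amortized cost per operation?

Assign 2 credits to each push operation. A pop uses 1 saved credit. multi_pop_front(50) uses up to 50 saved credits from previous pushes. Credits never go negative. Amortized cost is O(1).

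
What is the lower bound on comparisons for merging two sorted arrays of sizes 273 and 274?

Adversary argument: with sizes 273 and 274 (differing by at most 1), interleave the two arrays so that every consecutive pair in the output comes from different inputs. Then each of the 546 adjacent output pairs must be directly compared, or the algorithm cannot determine their relative order. So 546 comparisons are necessary; standard merge achieves this.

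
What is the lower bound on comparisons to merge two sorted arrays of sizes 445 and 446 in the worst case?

Adversary: with |445 - 446| <= 1 the inputs can be fully interleaved so that every adjacent pair in the merged output comes from different arrays. Then each of the 890 adjacent pairs must be directly compared, or the algorithm cannot determine their relative order. Standard merge meets this bound.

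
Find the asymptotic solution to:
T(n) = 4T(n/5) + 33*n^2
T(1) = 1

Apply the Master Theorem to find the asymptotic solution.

a=4, b=5, f(n)=33*n^2. log_5(4) = 0.8614 < 2. Case 3: T(n) = O(n^2).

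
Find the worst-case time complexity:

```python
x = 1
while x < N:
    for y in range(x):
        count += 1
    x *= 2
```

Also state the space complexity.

Time complexity: O(n).
Space complexity: O(1).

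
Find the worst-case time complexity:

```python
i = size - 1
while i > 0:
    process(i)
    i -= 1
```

Time complexity: O(n).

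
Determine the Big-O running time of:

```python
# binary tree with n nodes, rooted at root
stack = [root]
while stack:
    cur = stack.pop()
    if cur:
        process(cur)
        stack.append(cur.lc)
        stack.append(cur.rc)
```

Time complexity: O(n).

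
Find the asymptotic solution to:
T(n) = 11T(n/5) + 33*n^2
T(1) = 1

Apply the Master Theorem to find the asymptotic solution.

a=11, b=5, f(n)=33*n^2. log_5(11) = 1.49 < 2. Case 3: T(n) = O(n^2).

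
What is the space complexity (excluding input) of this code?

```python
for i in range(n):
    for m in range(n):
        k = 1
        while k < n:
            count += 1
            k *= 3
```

Space complexity: O(1).
Only a constant amount of auxiliary storage is used; nothing grows with n.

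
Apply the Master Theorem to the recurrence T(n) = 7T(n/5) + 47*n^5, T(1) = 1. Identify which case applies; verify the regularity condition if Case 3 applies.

a=7, b=5, f(n)=47*n^5.
log_5(7) = 1.209 < 5.
f(n) = Omega(n^(1.209+epsilon)) for some epsilon > 0, so Case 3 is the candidate.
Regularity: a*f(n/b) = 7*47*(n/5)^5 = (7/3125)*47*n^5 <= c*f(n) with c = 7/3125 < 1. Satisfied.
Case 3: T(n) = Theta(n^5).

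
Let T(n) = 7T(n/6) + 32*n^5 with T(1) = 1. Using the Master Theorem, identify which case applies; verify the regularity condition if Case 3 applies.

a=7, b=6, f(n)=32*n^5.
log_6(7) = 1.086 < 5.
f(n) = Omega(n^(1.086+epsilon)) for some epsilon > 0, so Case 3 is the candidate.
Regularity: a*f(n/b) = 7*32*(n/6)^5 = (7/7776)*32*n^5 <= c*f(n) with c = 7/7776 < 1. Satisfied.
Case 3: T(n) = Theta(n^5).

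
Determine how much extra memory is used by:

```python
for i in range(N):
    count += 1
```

Space complexity: O(1).
Only a constant amount of auxiliary storage is used; nothing grows with n.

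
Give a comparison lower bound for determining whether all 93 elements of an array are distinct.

In the algebraic decision-tree model, the YES region for element distinctness on 93 elements has 93! connected components (one per ordering). Ben-Or's theorem then gives a lower bound of Omega(log(n!)) = Omega(n log n).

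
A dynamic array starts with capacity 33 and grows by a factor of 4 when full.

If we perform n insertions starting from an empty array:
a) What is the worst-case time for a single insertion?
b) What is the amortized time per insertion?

(a) Worst-case single insertion: O(n) -- when the array is full at capacity c, the resize copies all c elements, and c can be Theta(n).
(b) Resizes happen at sizes 33, 132, 528, ... Total copy cost for n insertions: 33 + 132 + ... = O(n) (geometric series with ratio 1/4). Amortized cost per insertion: O(n)/n = O(1).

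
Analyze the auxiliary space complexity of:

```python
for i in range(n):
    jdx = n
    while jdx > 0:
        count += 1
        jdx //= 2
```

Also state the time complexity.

Space complexity: O(1).
Only a constant amount of auxiliary storage is used; nothing grows with n.
Time complexity: O(n log n).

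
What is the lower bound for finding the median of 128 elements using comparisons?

To find the median of 128 elements, every element must be compared at least once, so the lower bound is Omega(n). The BFPRT algorithm achieves O(n), making this tight.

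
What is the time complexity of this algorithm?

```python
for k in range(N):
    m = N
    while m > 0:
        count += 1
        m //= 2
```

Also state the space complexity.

Time complexity: O(n log n).
Space complexity: O(1).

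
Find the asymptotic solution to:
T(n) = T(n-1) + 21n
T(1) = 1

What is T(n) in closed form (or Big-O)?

Unrolling: T(n) = 1 + 21*(2 + 3 + ... + n) = 1 + 21*(n(n+1)/2 - 1) = O(n^2).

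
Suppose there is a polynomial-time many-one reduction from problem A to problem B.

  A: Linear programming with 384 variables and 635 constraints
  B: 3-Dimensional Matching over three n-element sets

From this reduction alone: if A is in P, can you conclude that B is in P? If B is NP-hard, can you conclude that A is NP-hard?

A poly-time reduction A <=_p B transfers tractability DOWN (B easy => A easy) and hardness UP (A hard => B hard), not the reverse.
From A in P, the reduction alone does NOT give B in P: any problem in P trivially reduces to SAT, yet SAT is not known to be in P.
From B NP-hard, the reduction alone does NOT give A NP-hard: again, easy problems reduce to hard ones.
(Here in fact A is P and B is NP-complete.)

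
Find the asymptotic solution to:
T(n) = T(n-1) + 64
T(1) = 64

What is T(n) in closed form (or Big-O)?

Unrolling: T(n) = T(n-1) + 64 = T(n-2) + 2*64 = ... = T(1) + (n-1)*64 = 64 + (n-1)*64 = 64n.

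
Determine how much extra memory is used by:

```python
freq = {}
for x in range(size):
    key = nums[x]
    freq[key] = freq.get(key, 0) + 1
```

Space complexity: O(n).
Auxiliary storage grows linearly with the input size n in the worst case.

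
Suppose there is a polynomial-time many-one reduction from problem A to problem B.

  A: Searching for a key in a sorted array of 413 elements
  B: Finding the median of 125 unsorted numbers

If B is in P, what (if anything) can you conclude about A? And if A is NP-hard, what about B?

A poly-time reduction A <=_p B means any A-instance can be transformed to a B-instance in poly time.
If B is in P: compose the reduction with B's poly-time algorithm to solve A in poly time, so A is in P.
If A is NP-hard: every NP problem reduces to A, which reduces to B; composing reductions, every NP problem reduces to B, so B is NP-hard.
(Here in fact A is P and B is P.)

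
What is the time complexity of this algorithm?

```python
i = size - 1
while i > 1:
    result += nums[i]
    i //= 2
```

Time complexity: O(log n).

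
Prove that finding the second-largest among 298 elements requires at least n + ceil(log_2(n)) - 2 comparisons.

Lower bound (adversary): identifying the maximum requires 298-1 comparisons (each eliminates one candidate). Assign weight 1 to each element; on each comparison the adversary lets the heavier side win and gives it the loser's weight. The max ends with weight 298, but each comparison it wins at most doubles its weight, so the max must win >= ceil(log_2(298)) = 9 comparisons. The second-largest is one of those 9 direct losers to the max, and identifying which one is largest needs >= 9-1 further comparisons. Total >= 298-1 + 9-1 = 305.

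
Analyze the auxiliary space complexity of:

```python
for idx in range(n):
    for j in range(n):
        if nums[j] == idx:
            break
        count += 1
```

Space complexity: O(1).
Only a constant amount of auxiliary storage is used; nothing grows with n.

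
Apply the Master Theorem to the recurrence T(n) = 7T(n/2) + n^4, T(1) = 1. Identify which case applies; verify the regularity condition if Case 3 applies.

a=7, b=2, f(n)=n^4.
log_2(7) = 2.807 < 4.
f(n) = Omega(n^(2.807+epsilon)) for some epsilon > 0, so Case 3 is the candidate.
Regularity: a*f(n/b) = 7*1*(n/2)^4 = (7/16)*1*n^4 <= c*f(n) with c = 7/16 < 1. Satisfied.
Case 3: T(n) = Theta(n^4).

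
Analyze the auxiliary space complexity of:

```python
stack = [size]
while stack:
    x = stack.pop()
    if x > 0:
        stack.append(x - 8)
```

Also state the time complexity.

Space complexity: O(1).
Only a constant amount of auxiliary storage is used; nothing grows with n.
Time complexity: O(n).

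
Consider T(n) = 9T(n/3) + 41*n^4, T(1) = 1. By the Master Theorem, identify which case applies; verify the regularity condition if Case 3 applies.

a=9, b=3, f(n)=41*n^4.
log_3(9) = 2 < 4.
f(n) = Omega(n^(2+epsilon)) for some epsilon > 0, so Case 3 is the candidate.
Regularity: a*f(n/b) = 9*41*(n/3)^4 = (9/81)*41*n^4 <= c*f(n) with c = 9/81 < 1. Satisfied.
Case 3: T(n) = Theta(n^4).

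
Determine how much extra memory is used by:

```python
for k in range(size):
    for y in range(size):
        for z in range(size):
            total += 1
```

Space complexity: O(1).
Only a constant amount of auxiliary storage is used; nothing grows with n.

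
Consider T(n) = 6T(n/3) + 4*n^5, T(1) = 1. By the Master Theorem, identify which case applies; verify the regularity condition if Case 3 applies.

a=6, b=3, f(n)=4*n^5.
log_3(6) = 1.631 < 5.
f(n) = Omega(n^(1.631+epsilon)) for some epsilon > 0, so Case 3 is the candidate.
Regularity: a*f(n/b) = 6*4*(n/3)^5 = (6/243)*4*n^5 <= c*f(n) with c = 6/243 < 1. Satisfied.
Case 3: T(n) = Theta(n^5).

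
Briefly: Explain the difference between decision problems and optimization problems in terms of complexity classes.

Decision problems have yes/no answers and are classified into P, NP, etc. Optimization problems seek the best solution. Every optimization problem has a corresponding decision version. If the decision version is NP-complete, the optimization version is NP-hard.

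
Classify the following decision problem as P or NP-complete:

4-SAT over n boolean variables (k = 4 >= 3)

This problem is NP-complete: 3-SAT is NP-complete (Cook-Levin); k-SAT for k>=3 reduces from 3-SAT.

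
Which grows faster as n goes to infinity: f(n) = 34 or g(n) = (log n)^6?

g(n) = (log n)^6 grows faster: any unbounded function dominates a constant.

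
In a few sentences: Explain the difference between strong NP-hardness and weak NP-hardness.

A problem is strongly NP-hard if it remains NP-hard even when all numbers in the input are bounded by a polynomial in the input length. A weakly NP-hard problem admits a pseudopolynomial algorithm. Subset Sum is weakly NP-hard (has O(nW) DP). 3-SAT is strongly NP-hard (no numeric parameters).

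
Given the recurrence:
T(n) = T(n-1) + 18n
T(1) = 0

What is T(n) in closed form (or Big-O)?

Unrolling: T(n) = 0 + 18*(2 + 3 + ... + n) = 0 + 18*(n(n+1)/2 - 1) = O(n^2).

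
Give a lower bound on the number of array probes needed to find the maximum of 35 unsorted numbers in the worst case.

Adversary: any unprobed cell could hold a value larger than everything seen so far. If fewer than 35 cells are probed, the adversary places the max in an unprobed cell. So all 35 cells must be examined; together with 35-1 comparisons this is tight.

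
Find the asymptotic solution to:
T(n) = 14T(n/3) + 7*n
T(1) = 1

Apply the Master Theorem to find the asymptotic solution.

a=14, b=3, f(n)=7*n. log_3(14) = 2.402. Case 1 of Master Theorem: T(n) = O(n^2.402).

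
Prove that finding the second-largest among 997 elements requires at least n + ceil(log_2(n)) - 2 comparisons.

Lower bound (adversary): identifying the maximum requires 997-1 comparisons (each eliminates one candidate). Assign weight 1 to each element; on each comparison the adversary lets the heavier side win and gives it the loser's weight. The max ends with weight 997, but each comparison it wins at most doubles its weight, so the max must win >= ceil(log_2(997)) = 10 comparisons. The second-largest is one of those 10 direct losers to the max, and identifying which one is largest needs >= 10-1 further comparisons. Total >= 997-1 + 10-1 = 1005.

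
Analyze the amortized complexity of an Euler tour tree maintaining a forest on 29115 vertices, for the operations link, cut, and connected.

An Euler tour tree stores each tree's Euler tour as a balanced BST keyed by tour position. On 29115 vertices: link concatenates two tours via O(1) splits/joins of size <= 2*29115 (O(log n)); cut splits the tour at the two occurrences of the edge (O(log n)); connected compares BST roots (O(log n) to find the root). All O(log n) amortized.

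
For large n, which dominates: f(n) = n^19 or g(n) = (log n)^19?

f(n) = n^19 grows faster: any positive polynomial dominates any polylog.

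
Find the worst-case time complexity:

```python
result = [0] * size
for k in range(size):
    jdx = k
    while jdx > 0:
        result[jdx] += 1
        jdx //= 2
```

Time complexity: O(n log n).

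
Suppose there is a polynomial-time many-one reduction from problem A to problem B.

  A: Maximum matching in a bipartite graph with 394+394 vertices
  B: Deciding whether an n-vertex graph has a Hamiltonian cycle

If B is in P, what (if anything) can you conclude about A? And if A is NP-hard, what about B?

A poly-time reduction A <=_p B means any A-instance can be transformed to a B-instance in poly time.
If B is in P: compose the reduction with B's poly-time algorithm to solve A in poly time, so A is in P.
If A is NP-hard: every NP problem reduces to A, which reduces to B; composing reductions, every NP problem reduces to B, so B is NP-hard.
(Here in fact A is P and B is NP-complete.)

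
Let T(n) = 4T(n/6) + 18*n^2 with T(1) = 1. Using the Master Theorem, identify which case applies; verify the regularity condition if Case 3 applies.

a=4, b=6, f(n)=18*n^2.
log_6(4) = 0.7737 < 2.
f(n) = Omega(n^(0.7737+epsilon)) for some epsilon > 0, so Case 3 is the candidate.
Regularity: a*f(n/b) = 4*18*(n/6)^2 = (4/36)*18*n^2 <= c*f(n) with c = 4/36 < 1. Satisfied.
Case 3: T(n) = Theta(n^2).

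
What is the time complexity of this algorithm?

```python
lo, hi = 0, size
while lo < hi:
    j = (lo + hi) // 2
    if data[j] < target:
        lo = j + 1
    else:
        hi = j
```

Time complexity: O(log n).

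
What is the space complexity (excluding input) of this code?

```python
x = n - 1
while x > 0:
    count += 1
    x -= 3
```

Space complexity: O(1).
Only a constant amount of auxiliary storage is used; nothing grows with n.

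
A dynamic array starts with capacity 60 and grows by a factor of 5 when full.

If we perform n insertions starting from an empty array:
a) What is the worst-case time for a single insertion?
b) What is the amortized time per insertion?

(a) Worst-case single insertion: O(n) -- when the array is full at capacity c, the resize copies all c elements, and c can be Theta(n).
(b) Resizes happen at sizes 60, 300, 1500, ... Total copy cost for n insertions: 60 + 300 + ... = O(n) (geometric series with ratio 1/5). Amortized cost per insertion: O(n)/n = O(1).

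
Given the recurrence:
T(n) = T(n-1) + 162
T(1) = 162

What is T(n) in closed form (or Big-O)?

Unrolling: T(n) = T(n-1) + 162 = T(n-2) + 2*162 = ... = T(1) + (n-1)*162 = 162 + (n-1)*162 = 162n.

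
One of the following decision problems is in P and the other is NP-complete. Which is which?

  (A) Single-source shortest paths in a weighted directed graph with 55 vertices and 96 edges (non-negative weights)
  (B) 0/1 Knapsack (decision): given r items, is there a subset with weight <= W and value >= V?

(A) is P: Dijkstra's algorithm runs in O((V+E) log V).
(B) is NP-complete: reduces from Subset Sum.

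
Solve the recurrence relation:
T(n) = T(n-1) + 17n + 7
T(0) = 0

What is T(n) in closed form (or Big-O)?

Dominant term in sum is 17*sum(i, i=1..n) = 17*n*(n+1)/2 = O(n^2).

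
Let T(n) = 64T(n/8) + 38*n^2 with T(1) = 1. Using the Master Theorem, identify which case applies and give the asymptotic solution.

a=64, b=8, f(n)=38*n^2.
log_8(64) = 2, so n^(log_b(a)) = n^2.
f(n) = Theta(n^2), so Case 2 applies.
T(n) = Theta(n^2 log n).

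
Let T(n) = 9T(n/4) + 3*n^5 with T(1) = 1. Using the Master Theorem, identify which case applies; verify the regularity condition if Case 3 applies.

a=9, b=4, f(n)=3*n^5.
log_4(9) = 1.585 < 5.
f(n) = Omega(n^(1.585+epsilon)) for some epsilon > 0, so Case 3 is the candidate.
Regularity: a*f(n/b) = 9*3*(n/4)^5 = (9/1024)*3*n^5 <= c*f(n) with c = 9/1024 < 1. Satisfied.
Case 3: T(n) = Theta(n^5).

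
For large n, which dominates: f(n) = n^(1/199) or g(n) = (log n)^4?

f(n) = n^(1/199) grows faster: any positive power of n dominates any polylog.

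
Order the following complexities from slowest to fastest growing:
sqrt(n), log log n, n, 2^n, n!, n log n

Ordered by growth rate: log log n < sqrt(n) < n < n log n < 2^n < n!.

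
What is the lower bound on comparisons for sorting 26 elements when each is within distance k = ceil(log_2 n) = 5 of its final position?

Partition the 26 positions into floor(n/k) blocks of k = 5 consecutive positions; any permutation within a block keeps every element within k of its final position, so there are at least (k!)^(n/k) distinguishable inputs. Lower bound: log_2((k!)^(n/k)) = (n/k) * log_2(k!) = Theta(n log k); with k = ceil(log_2 n), this is Omega(n log log n).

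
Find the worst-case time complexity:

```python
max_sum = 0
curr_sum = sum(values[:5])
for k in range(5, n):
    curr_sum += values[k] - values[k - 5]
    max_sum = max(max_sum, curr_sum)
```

Time complexity: O(n).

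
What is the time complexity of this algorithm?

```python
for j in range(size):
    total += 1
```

Time complexity: O(n).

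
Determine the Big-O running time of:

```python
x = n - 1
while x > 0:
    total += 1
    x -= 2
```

Time complexity: O(n).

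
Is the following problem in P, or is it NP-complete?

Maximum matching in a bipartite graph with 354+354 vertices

This problem is in P: Hopcroft-Karp runs in O(E sqrt(V)).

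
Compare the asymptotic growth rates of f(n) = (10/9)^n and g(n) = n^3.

f(n) = (10/9)^n grows faster: (10/9)^n is exponential with base 10/9 > 1, dominating every polynomial.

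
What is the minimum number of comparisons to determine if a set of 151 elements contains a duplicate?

Determining if 151 elements are all distinct requires Omega(n log n) comparisons in the comparison model. This follows from the element distinctness lower bound.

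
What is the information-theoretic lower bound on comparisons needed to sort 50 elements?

There are 50! = 30414093201713378043612608166064768844377641568960512000000000000 possible orderings. Each comparison gives 1 bit. We need at least ceil(log_2(30414093201713378043612608166064768844377641568960512000000000000)) = 215 comparisons.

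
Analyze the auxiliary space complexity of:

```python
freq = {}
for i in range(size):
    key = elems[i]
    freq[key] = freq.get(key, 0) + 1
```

Space complexity: O(n).
Auxiliary storage grows linearly with the input size n in the worst case.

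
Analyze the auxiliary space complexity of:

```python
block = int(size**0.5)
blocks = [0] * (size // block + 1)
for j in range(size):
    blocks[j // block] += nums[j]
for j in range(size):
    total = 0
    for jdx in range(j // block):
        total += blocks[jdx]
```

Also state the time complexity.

Space complexity: O(sqrt(n)).
Storage scales with sqrt(n).
Time complexity: O(n * sqrt(n)).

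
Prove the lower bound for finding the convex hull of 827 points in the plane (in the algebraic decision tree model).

Reduction from sorting: given 827 numbers x_1,...,x_{827}, map x_i to the point (x_i, x_i^2) on the parabola y = x^2. All points are on the convex hull, and walking the hull gives them in sorted x-order. Since sorting requires Omega(n log n), so does planar convex hull.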